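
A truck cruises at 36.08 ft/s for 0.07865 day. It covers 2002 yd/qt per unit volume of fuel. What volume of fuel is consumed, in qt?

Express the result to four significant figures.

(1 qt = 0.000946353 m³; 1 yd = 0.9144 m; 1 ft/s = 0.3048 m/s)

40.82 qt

36.08 ft/s → 10.9972 m/s
0.07865 day → 6795.36 s
d = v × t = 10.9972 × 6795.36 = 74729.9 m
2002 yd/qt → 1.9344×10⁶ m/m³
V = d / (distance per unit fuel) = 74729.9 / 1.9344×10⁶ = 0.0386321 m³
In qt: 0.0386321 / 0.000946353 = 40.8221 qt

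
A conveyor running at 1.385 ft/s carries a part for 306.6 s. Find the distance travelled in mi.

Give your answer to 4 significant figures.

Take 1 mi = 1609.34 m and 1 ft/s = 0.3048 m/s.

1.385 ft/s × 0.3048 → 0.422148 m/s
d = v × t = 0.422148 m/s × 306.6 s = 129.431 m
129.431 m ÷ (1609.34 m/mi) = 0.0804249 mi

0.08042 mi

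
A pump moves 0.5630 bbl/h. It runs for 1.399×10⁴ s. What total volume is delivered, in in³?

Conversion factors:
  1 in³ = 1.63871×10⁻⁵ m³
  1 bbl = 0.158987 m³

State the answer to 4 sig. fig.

2.123×10⁴ in³

0.5630 bbl/h → 2.48638×10⁻⁵ m³/s
V = Q × t = 2.48638×10⁻⁵ × 13990 = 0.347845 m³
In in³: 0.347845 / 1.63871×10⁻⁵ = 21226.8 in³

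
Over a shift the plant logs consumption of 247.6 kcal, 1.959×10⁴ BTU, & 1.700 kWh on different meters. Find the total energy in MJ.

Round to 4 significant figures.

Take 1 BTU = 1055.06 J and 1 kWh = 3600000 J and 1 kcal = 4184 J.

247.6 kcal × 4184 = 1.03596×10⁶ J
1.959×10⁴ BTU × 1055.06 = 2.06686×10⁷ J
1.700 kWh × 3600000 = 6.12×10⁶ J
Sum: 1.03596×10⁶ + 2.06686×10⁷ + 6.12×10⁶ = 2.78246×10⁷ J
In MJ: 2.78246×10⁷ / 1000000 = 27.8246 MJ

27.82 MJ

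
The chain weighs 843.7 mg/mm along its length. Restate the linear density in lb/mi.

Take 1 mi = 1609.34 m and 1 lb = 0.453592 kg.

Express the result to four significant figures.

843.7 mg/mm × 10⁻⁶ kg/mg ÷ 0.001 m/mm = 0.8437 kg/m
0.8437 kg/m ÷ 0.453592 kg/lb × 1609.34 m/mi = 2993.44 lb/mi

2993 lb/mi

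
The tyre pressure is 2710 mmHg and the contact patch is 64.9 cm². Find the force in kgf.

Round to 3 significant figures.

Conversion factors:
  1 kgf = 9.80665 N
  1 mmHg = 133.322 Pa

239 kgf

2710 mmHg × 133.322 = 361303 Pa
64.9 cm² × 0.0001 = 0.00649 m²
F = P × A = 361303 Pa × 0.00649 m² = 2344.86 N
2344.86 N ÷ (9.80665 N/kgf) = 239.109 kgf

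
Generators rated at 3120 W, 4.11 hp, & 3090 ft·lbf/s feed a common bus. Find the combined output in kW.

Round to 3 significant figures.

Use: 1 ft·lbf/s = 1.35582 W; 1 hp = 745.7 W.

3120 W (already W)
4.11 hp × 745.7 = 3064.83 W
3090 ft·lbf/s × 1.35582 = 4189.48 W
Sum: 3120 + 3064.83 + 4189.48 = 10374.3 W
In kW: 10374.3 / 1000 = 10.3743 kW

10.4 kW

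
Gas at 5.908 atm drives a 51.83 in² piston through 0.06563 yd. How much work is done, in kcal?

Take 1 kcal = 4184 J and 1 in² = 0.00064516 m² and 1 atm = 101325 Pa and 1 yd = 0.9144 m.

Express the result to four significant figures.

5.908 atm → 598628 Pa
51.83 in² → 0.0334386 m²
F = P × A = 598628 × 0.0334386 = 20017.3 N
0.06563 yd → 0.0600121 m
W = F × d = 20017.3 × 0.0600121 = 1201.28 J
In kcal: 1201.28 / 4184 = 0.287113 kcal

0.2871 kcal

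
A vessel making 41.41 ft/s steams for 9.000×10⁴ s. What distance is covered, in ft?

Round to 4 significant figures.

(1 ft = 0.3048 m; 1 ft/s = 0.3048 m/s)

3.727×10⁶ ft

41.41 ft/s × 0.3048 = 12.6218 m/s
d = v × t = 12.6218 m/s × 90000 s = 1.13596×10⁶ m
1.13596×10⁶ m ÷ (0.3048 m/ft) = 3.7269×10⁶ ft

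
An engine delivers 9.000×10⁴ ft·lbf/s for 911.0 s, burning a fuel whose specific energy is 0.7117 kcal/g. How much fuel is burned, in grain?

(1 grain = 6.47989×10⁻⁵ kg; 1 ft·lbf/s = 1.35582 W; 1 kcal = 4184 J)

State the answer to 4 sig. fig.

9.000×10⁴ ft·lbf/s → 122024 W
E = P × t = 122024 × 911 = 1.11164×10⁸ J
0.7117 kcal/g → 2.97775×10⁶ J/kg
m = E / e_s = 1.11164×10⁸ / 2.97775×10⁶ = 37.3315 kg
In grain: 37.3315 / 6.47989×10⁻⁵ = 576113 grain

5.761×10⁵ grain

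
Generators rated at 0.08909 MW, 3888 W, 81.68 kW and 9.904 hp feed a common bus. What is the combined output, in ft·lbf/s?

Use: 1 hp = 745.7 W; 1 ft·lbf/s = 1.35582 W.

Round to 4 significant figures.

1.343×10⁵ ft·lbf/s

0.08909 MW × 1000000 → 89090 W
3888 W (already W)
81.68 kW × 1000 → 81680 W
9.904 hp × 745.7 → 7385.41 W
Sum: 89090 + 3888 + 81680 + 7385.41 = 182043 W
In ft·lbf/s: 182043 / 1.35582 = 134268 ft·lbf/s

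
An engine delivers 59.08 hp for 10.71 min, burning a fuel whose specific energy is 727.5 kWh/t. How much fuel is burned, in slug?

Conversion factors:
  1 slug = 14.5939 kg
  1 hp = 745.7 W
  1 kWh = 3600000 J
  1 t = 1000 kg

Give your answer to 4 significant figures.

0.7407 slug

59.08 hp → 44056 W
10.71 min → 642.6 s
E = P × t = 44056 × 642.6 = 2.83104×10⁷ J
727.5 kWh/t → 2.619×10⁶ J/kg
m = E / e_s = 2.83104×10⁷ / 2.619×10⁶ = 10.8096 kg
In slug: 10.8096 / 14.5939 = 0.740693 slug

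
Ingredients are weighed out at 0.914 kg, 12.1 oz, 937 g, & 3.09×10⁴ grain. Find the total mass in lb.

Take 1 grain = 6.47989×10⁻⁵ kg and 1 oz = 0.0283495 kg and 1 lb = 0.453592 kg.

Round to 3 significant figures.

0.914 kg (already kg)
12.1 oz × 0.0283495 = 0.343029 kg
937 g × 0.001 = 0.937 kg
3.09×10⁴ grain × 6.47989×10⁻⁵ = 2.00229 kg
Total: 0.914 + 0.343029 + 0.937 + 2.00229 = 4.19632 kg
In lb: 4.19632 / 0.453592 = 9.25131 lb

9.25 lb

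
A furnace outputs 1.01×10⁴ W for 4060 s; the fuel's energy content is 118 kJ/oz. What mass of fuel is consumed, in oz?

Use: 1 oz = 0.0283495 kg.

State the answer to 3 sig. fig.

348 oz

E = P × t = 10100 × 4060 = 4.1006×10⁷ J
118 kJ/oz → 4.16233×10⁶ J/kg
m = E / e_s = 4.1006×10⁷ / 4.16233×10⁶ = 9.85169 kg
In oz: 9.85169 / 0.0283495 = 347.508 oz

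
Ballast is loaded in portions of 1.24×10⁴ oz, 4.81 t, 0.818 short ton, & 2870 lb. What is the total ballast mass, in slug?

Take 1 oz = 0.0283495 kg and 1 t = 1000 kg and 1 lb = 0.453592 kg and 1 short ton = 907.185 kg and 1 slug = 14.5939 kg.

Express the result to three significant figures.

1.24×10⁴ oz × 0.0283495 = 351.534 kg
4.81 t × 1000 = 4810 kg
0.818 short ton × 907.185 = 742.077 kg
2870 lb × 0.453592 = 1301.81 kg
Total: 351.534 + 4810 + 742.077 + 1301.81 = 7205.42 kg
In slug: 7205.42 / 14.5939 = 493.728 slug

494 slug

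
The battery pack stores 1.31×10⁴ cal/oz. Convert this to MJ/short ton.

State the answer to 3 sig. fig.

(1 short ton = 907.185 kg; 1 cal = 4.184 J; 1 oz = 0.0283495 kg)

1750 MJ/short ton

1.31×10⁴ cal/oz × 4.184 J/cal ÷ 0.0283495 kg/oz = 1.93338×10⁶ J/kg
1.93338×10⁶ J/kg ÷ 1000000 J/MJ × 907.185 kg/short ton = 1753.93 MJ/short ton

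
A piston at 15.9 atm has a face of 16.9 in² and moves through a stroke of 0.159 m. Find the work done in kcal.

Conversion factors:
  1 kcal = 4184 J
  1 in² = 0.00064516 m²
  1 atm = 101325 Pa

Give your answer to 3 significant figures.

0.668 kcal

15.9 atm → 1.61107×10⁶ Pa
16.9 in² → 0.0109032 m²
F = P × A = 1.61107×10⁶ × 0.0109032 = 17565.8 N
W = F × d = 17565.8 × 0.159 = 2792.96 J
In kcal: 2792.96 / 4184 = 0.667533 kcal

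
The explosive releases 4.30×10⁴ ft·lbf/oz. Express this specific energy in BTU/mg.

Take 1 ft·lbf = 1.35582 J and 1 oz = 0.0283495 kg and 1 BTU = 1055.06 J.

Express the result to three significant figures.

0.00195 BTU/mg

4.30×10⁴ ft·lbf/oz × 1.35582 J/ft·lbf ÷ 0.0283495 kg/oz = 2.05648×10⁶ J/kg
2.05648×10⁶ J/kg ÷ 1055.06 J/BTU × 10⁻⁶ kg/mg = 0.00194916 BTU/mg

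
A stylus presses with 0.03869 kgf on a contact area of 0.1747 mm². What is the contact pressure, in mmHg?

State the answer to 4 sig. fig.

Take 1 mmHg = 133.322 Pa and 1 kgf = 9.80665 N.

1.629×10⁴ mmHg

0.03869 kgf × 9.80665 = 0.379419 N
0.1747 mm² × 10⁻⁶ = 1.747×10⁻⁷ m²
P = F / A = 0.379419 N / 1.747×10⁻⁷ m² = 2.17183×10⁶ Pa
2.17183×10⁶ Pa ÷ (133.322 Pa/mmHg) = 16290.1 mmHg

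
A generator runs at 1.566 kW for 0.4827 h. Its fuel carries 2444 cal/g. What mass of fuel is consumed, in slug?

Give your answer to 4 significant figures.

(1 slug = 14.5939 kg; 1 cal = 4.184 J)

1.566 kW → 1566 W
0.4827 h → 1737.72 s
E = P × t = 1566 × 1737.72 = 2.72127×10⁶ J
2444 cal/g → 1.02257×10⁷ J/kg
m = E / e_s = 2.72127×10⁶ / 1.02257×10⁷ = 0.266121 kg
In slug: 0.266121 / 14.5939 = 0.0182351 slug

0.01824 slug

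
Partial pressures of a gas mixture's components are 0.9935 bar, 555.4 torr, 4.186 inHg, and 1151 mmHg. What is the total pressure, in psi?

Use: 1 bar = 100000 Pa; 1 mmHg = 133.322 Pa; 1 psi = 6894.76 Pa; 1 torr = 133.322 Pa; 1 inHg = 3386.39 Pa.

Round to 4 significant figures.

49.46 psi

0.9935 bar × 100000 → 99350 Pa
555.4 torr × 133.322 → 74047 Pa
4.186 inHg × 3386.39 → 14175.4 Pa
1151 mmHg × 133.322 → 153454 Pa
Combined: 99350 + 74047 + 14175.4 + 153454 = 341026 Pa
In psi: 341026 / 6894.76 = 49.4616 psi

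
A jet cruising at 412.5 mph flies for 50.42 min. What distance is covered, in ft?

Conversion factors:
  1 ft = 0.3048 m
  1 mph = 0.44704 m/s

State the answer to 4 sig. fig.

412.5 mph × 0.44704 → 184.404 m/s
50.42 min × 60 → 3025.2 s
d = v × t = 184.404 m/s × 3025.2 s = 557859 m
557859 m ÷ (0.3048 m/ft) = 1.83025×10⁶ ft

1.830×10⁶ ft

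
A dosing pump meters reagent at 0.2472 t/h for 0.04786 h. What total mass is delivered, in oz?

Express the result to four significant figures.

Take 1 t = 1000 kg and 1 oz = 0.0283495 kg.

0.2472 t/h → 0.0686667 kg/s
0.04786 h → 172.296 s
m = ṁ × t = 0.0686667 × 172.296 = 11.831 kg
In oz: 11.831 / 0.0283495 = 417.327 oz

417.3 oz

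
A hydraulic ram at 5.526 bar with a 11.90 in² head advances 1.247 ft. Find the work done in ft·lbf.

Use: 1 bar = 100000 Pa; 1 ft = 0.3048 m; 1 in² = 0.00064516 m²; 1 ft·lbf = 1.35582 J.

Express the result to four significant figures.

1189 ft·lbf

5.526 bar → 552600 Pa
11.90 in² → 0.0076774 m²
F = P × A = 552600 × 0.0076774 = 4242.53 N
1.247 ft → 0.380086 m
W = F × d = 4242.53 × 0.380086 = 1612.53 J
In ft·lbf: 1612.53 / 1.35582 = 1189.34 ft·lbf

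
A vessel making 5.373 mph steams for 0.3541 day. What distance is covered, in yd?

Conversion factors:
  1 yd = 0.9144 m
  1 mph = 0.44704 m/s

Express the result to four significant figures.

5.373 mph × 0.44704 = 2.40195 m/s
0.3541 day × 86400 = 30594.2 s
d = v × t = 2.40195 m/s × 30594.2 s = 73485.7 m
73485.7 m ÷ (0.9144 m/yd) = 80364.9 yd

8.036×10⁴ yd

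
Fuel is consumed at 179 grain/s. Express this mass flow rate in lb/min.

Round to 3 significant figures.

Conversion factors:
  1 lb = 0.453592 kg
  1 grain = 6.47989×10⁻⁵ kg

179 grain/s × 6.47989×10⁻⁵ kg/grain = 0.011599 kg/s
0.011599 kg/s ÷ 0.453592 kg/lb × 60 s/min = 1.53429 lb/min

1.53 lb/min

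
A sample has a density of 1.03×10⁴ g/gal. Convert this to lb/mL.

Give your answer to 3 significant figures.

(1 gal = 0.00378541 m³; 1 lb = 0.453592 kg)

0.00600 lb/mL

1.03×10⁴ g/gal × 0.001 kg/g ÷ 0.00378541 m³/gal = 2720.97 kg/m³
2720.97 kg/m³ ÷ 0.453592 kg/lb × 10⁻⁶ m³/mL = 0.00599872 lb/mL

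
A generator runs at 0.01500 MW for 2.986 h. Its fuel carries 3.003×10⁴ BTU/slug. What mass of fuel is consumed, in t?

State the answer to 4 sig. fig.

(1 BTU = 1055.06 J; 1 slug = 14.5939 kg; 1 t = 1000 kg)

0.01500 MW → 15000 W
2.986 h → 10749.6 s
E = P × t = 15000 × 10749.6 = 1.61244×10⁸ J
3.003×10⁴ BTU/slug → 2.17101×10⁶ J/kg
m = E / e_s = 1.61244×10⁸ / 2.17101×10⁶ = 74.2714 kg
In t: 74.2714 / 1000 = 0.0742714 t

0.07427 t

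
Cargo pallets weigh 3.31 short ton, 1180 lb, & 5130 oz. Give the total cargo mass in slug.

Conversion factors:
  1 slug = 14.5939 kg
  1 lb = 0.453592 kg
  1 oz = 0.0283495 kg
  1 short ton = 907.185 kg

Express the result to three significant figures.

3.31 short ton × 907.185 → 3002.78 kg
1180 lb × 0.453592 → 535.239 kg
5130 oz × 0.0283495 → 145.433 kg
Total: 3002.78 + 535.239 + 145.433 = 3683.45 kg
In slug: 3683.45 / 14.5939 = 252.397 slug

252 slug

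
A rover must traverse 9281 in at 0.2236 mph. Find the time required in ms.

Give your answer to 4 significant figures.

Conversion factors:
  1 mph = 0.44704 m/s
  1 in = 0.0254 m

2.358×10⁶ ms

9281 in × 0.0254 = 235.737 m
0.2236 mph × 0.44704 = 0.0999581 m/s
t = d / v = 235.737 m / 0.0999581 m/s = 2358.36 s
2358.36 s ÷ (0.001 s/ms) = 2.35836×10⁶ ms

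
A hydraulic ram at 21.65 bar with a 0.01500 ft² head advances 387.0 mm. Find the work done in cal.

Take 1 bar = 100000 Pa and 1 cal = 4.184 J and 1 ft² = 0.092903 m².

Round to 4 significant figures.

279.1 cal

21.65 bar → 2.165×10⁶ Pa
0.01500 ft² → 0.00139354 m²
F = P × A = 2.165×10⁶ × 0.00139354 = 3017.01 N
387.0 mm → 0.387 m
W = F × d = 3017.01 × 0.387 = 1167.58 J
In cal: 1167.58 / 4.184 = 279.058 cal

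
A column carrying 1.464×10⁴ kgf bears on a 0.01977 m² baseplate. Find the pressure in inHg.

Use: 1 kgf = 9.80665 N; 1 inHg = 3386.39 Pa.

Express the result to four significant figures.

2144 inHg

1.464×10⁴ kgf × 9.80665 → 143569 N
P = F / A = 143569 N / 0.01977 m² = 7.26196×10⁶ Pa
7.26196×10⁶ Pa ÷ (3386.39 Pa/inHg) = 2144.45 inHg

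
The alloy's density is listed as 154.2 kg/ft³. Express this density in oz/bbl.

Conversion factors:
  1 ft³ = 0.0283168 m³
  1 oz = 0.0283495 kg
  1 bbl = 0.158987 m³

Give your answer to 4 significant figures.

3.054×10⁴ oz/bbl

154.2 kg/ft³ ÷ 0.0283168 m³/ft³ = 5445.53 kg/m³
5445.53 kg/m³ ÷ 0.0283495 kg/oz × 0.158987 m³/bbl = 30539.1 oz/bbl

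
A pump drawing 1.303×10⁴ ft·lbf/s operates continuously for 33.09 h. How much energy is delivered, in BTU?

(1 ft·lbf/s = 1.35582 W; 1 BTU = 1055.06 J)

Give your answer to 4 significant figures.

1.303×10⁴ ft·lbf/s × 1.35582 = 17666.3 W
33.09 h × 3600 = 119124 s
E = P × t = 17666.3 W × 119124 s = 2.10448×10⁹ J
2.10448×10⁹ J ÷ (1055.06 J/BTU) = 1.99465×10⁶ BTU

1.995×10⁶ BTU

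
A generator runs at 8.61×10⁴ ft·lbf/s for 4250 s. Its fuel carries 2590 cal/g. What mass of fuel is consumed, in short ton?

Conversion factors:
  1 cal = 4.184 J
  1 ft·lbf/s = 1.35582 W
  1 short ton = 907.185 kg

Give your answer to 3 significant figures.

0.0505 short ton

8.61×10⁴ ft·lbf/s → 116736 W
E = P × t = 116736 × 4250 = 4.96128×10⁸ J
2590 cal/g → 1.08366×10⁷ J/kg
m = E / e_s = 4.96128×10⁸ / 1.08366×10⁷ = 45.7826 kg
In short ton: 45.7826 / 907.185 = 0.0504667 short ton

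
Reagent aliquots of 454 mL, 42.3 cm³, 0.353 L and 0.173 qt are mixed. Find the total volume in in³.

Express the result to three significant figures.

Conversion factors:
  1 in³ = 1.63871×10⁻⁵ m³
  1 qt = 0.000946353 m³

454 mL × 10⁻⁶ = 4.54×10⁻⁴ m³
42.3 cm³ × 10⁻⁶ = 4.23×10⁻⁵ m³
0.353 L × 0.001 = 3.53×10⁻⁴ m³
0.173 qt × 0.000946353 = 1.63719×10⁻⁴ m³
Total: 4.54×10⁻⁴ + 4.23×10⁻⁵ + 3.53×10⁻⁴ + 1.63719×10⁻⁴ = 0.00101302 m³
In in³: 0.00101302 / 1.63871×10⁻⁵ = 61.8181 in³

61.8 in³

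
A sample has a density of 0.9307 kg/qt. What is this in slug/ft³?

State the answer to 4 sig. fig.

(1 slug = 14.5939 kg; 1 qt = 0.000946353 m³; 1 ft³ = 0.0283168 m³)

0.9307 kg/qt ÷ 0.000946353 m³/qt = 983.46 kg/m³
983.46 kg/m³ ÷ 14.5939 kg/slug × 0.0283168 m³/ft³ = 1.90822 slug/ft³

1.908 slug/ft³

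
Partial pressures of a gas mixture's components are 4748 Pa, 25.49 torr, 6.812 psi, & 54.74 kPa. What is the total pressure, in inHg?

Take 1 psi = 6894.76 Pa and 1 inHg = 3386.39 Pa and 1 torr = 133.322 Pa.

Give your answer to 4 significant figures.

32.44 inHg

4748 Pa (already Pa)
25.49 torr × 133.322 → 3398.38 Pa
6.812 psi × 6894.76 → 46967.1 Pa
54.74 kPa × 1000 → 54740 Pa
Total: 4748 + 3398.38 + 46967.1 + 54740 = 109853 Pa
In inHg: 109853 / 3386.39 = 32.4396 inHg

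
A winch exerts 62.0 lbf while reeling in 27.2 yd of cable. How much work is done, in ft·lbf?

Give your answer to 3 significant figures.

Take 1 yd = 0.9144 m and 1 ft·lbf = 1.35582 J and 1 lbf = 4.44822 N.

62.0 lbf × 4.44822 = 275.79 N
27.2 yd × 0.9144 = 24.8717 m
W = F × d = 275.79 N × 24.8717 m = 6859.37 J
6859.37 J ÷ (1.35582 J/ft·lbf) = 5059.2 ft·lbf

5060 ft·lbf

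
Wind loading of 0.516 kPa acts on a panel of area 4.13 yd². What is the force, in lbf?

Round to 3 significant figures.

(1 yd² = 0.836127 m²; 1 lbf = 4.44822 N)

401 lbf

0.516 kPa × 1000 = 516 Pa
4.13 yd² × 0.836127 = 3.4532 m²
F = P × A = 516 Pa × 3.4532 m² = 1781.85 N
1781.85 N ÷ (4.44822 N/lbf) = 400.576 lbf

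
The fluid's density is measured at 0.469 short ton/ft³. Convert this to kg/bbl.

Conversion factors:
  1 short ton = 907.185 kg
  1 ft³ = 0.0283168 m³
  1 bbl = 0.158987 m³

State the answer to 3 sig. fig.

2390 kg/bbl

0.469 short ton/ft³ × 907.185 kg/short ton ÷ 0.0283168 m³/ft³ = 15025.3 kg/m³
15025.3 kg/m³ × 0.158987 m³/bbl = 2388.83 kg/bbl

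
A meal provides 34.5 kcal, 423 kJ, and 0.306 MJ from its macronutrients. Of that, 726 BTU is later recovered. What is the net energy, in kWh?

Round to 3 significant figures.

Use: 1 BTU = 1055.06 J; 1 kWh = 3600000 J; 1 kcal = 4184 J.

0.0298 kWh

34.5 kcal × 4184 = 144348 J
423 kJ × 1000 = 423000 J
0.306 MJ × 1000000 = 306000 J
726 BTU × 1055.06 = 765974 J
Net: 144348 + 423000 + 306000 − 765974 = 107374 J
In kWh: 107374 / 3600000 = 0.0298261 kWh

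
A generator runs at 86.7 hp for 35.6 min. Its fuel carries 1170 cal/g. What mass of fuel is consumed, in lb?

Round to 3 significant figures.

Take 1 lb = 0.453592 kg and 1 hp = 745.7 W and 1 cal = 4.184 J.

86.7 hp → 64652.2 W
35.6 min → 2136 s
E = P × t = 64652.2 × 2136 = 1.38097×10⁸ J
1170 cal/g → 4.89528×10⁶ J/kg
m = E / e_s = 1.38097×10⁸ / 4.89528×10⁶ = 28.2102 kg
In lb: 28.2102 / 0.453592 = 62.1929 lb

62.2 lb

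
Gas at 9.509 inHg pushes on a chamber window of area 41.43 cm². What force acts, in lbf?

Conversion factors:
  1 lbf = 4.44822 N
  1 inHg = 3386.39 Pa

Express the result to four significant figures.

9.509 inHg × 3386.39 → 32201.2 Pa
41.43 cm² × 0.0001 → 0.004143 m²
F = P × A = 32201.2 Pa × 0.004143 m² = 133.41 N
133.41 N ÷ (4.44822 N/lbf) = 29.9918 lbf

29.99 lbf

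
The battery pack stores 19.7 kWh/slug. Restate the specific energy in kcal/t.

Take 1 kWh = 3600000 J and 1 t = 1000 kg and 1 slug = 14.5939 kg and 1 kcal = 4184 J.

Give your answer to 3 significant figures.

1.16×10⁶ kcal/t

19.7 kWh/slug × 3600000 J/kWh ÷ 14.5939 kg/slug = 4.85956×10⁶ J/kg
4.85956×10⁶ J/kg ÷ 4184 J/kcal × 1000 kg/t = 1.16146×10⁶ kcal/t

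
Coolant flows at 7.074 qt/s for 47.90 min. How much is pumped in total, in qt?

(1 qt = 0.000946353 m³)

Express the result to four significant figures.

7.074 qt/s → 0.0066945 m³/s
47.90 min → 2874 s
V = Q × t = 0.0066945 × 2874 = 19.24 m³
In qt: 19.24 / 0.000946353 = 20330.7 qt

2.033×10⁴ qt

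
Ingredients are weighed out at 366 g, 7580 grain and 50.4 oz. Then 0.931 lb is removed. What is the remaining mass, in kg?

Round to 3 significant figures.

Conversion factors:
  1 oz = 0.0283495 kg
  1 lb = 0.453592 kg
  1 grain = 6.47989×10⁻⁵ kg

366 g × 0.001 = 0.366 kg
7580 grain × 6.47989×10⁻⁵ = 0.491176 kg
50.4 oz × 0.0283495 = 1.42881 kg
0.931 lb × 0.453592 = 0.422294 kg
Sum: 0.366 + 0.491176 + 1.42881 − 0.422294 = 1.86369 kg

1.86 kg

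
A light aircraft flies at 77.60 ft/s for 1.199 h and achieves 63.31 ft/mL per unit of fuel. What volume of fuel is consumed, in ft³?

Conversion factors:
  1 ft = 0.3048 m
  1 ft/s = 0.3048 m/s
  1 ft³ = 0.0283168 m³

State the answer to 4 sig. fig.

0.1868 ft³

77.60 ft/s → 23.6525 m/s
1.199 h → 4316.4 s
d = v × t = 23.6525 × 4316.4 = 102094 m
63.31 ft/mL → 1.92969×10⁷ m/m³
V = d / (distance per unit fuel) = 102094 / 1.92969×10⁷ = 0.00529069 m³
In ft³: 0.00529069 / 0.0283168 = 0.186839 ft³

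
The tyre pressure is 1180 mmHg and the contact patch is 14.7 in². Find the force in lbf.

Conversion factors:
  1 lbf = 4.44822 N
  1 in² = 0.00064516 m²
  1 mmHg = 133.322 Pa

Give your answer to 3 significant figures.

1180 mmHg × 133.322 = 157320 Pa
14.7 in² × 0.00064516 = 0.00948385 m²
F = P × A = 157320 Pa × 0.00948385 m² = 1492 N
1492 N ÷ (4.44822 N/lbf) = 335.415 lbf

335 lbf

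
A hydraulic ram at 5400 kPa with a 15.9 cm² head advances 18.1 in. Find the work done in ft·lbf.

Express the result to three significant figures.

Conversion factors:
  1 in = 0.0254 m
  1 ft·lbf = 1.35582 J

2910 ft·lbf

5400 kPa → 5.4×10⁶ Pa
15.9 cm² → 0.00159 m²
F = P × A = 5.4×10⁶ × 0.00159 = 8586 N
18.1 in → 0.45974 m
W = F × d = 8586 × 0.45974 = 3947.33 J
In ft·lbf: 3947.33 / 1.35582 = 2911.4 ft·lbf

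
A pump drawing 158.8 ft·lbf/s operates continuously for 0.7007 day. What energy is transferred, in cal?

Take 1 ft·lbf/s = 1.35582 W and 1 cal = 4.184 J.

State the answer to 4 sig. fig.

158.8 ft·lbf/s × 1.35582 → 215.304 W
0.7007 day × 86400 → 60540.5 s
E = P × t = 215.304 W × 60540.5 s = 1.30346×10⁷ J
1.30346×10⁷ J ÷ (4.184 J/cal) = 3.11534×10⁶ cal

3.115×10⁶ cal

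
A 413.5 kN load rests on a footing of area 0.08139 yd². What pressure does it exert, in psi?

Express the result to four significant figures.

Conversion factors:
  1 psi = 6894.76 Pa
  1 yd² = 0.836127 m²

881.3 psi

413.5 kN × 1000 → 413500 N
0.08139 yd² × 0.836127 → 0.0680524 m²
P = F / A = 413500 N / 0.0680524 m² = 6.0762×10⁶ Pa
6.0762×10⁶ Pa ÷ (6894.76 Pa/psi) = 881.278 psi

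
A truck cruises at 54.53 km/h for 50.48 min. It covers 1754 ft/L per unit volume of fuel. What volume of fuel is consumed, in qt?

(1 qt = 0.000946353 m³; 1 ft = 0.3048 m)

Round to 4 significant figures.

54.53 km/h → 15.1472 m/s
50.48 min → 3028.8 s
d = v × t = 15.1472 × 3028.8 = 45877.8 m
1754 ft/L → 534619 m/m³
V = d / (distance per unit fuel) = 45877.8 / 534619 = 0.085814 m³
In qt: 0.085814 / 0.000946353 = 90.6786 qt

90.68 qt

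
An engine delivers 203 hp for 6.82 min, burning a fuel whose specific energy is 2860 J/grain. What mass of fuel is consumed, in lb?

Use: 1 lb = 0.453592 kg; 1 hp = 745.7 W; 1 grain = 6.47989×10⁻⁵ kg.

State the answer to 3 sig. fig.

3.09 lb

203 hp → 151377 W
6.82 min → 409.2 s
E = P × t = 151377 × 409.2 = 6.19435×10⁷ J
2860 J/grain → 4.41366×10⁷ J/kg
m = E / e_s = 6.19435×10⁷ / 4.41366×10⁷ = 1.40345 kg
In lb: 1.40345 / 0.453592 = 3.09408 lb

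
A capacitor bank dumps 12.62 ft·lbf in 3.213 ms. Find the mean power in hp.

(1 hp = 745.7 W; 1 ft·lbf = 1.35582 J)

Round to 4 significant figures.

12.62 ft·lbf × 1.35582 = 17.1104 J
3.213 ms × 0.001 = 0.003213 s
P = E / t = 17.1104 J / 0.003213 s = 5325.37 W
5325.37 W ÷ (745.7 W/hp) = 7.14144 hp

7.141 hp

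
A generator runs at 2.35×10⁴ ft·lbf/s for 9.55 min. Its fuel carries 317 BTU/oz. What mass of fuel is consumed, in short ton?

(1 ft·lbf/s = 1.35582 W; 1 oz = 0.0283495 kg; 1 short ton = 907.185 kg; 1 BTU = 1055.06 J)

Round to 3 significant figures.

0.00171 short ton

2.35×10⁴ ft·lbf/s → 31861.8 W
9.55 min → 573 s
E = P × t = 31861.8 × 573 = 1.82568×10⁷ J
317 BTU/oz → 1.17975×10⁷ J/kg
m = E / e_s = 1.82568×10⁷ / 1.17975×10⁷ = 1.54751 kg
In short ton: 1.54751 / 907.185 = 0.00170584 short ton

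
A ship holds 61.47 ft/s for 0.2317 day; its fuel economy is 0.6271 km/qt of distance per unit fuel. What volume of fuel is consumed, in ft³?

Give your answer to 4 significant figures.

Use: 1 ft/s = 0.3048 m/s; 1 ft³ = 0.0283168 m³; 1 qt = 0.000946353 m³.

19.99 ft³

61.47 ft/s → 18.7361 m/s
0.2317 day → 20018.9 s
d = v × t = 18.7361 × 20018.9 = 375076 m
0.6271 km/qt → 662649 m/m³
V = d / (distance per unit fuel) = 375076 / 662649 = 0.566025 m³
In ft³: 0.566025 / 0.0283168 = 19.989 ft³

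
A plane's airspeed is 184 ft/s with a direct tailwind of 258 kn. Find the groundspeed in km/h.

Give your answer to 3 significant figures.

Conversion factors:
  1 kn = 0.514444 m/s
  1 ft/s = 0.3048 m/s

184 ft/s × 0.3048 = 56.0832 m/s
258 kn × 0.514444 = 132.727 m/s
Combined: 56.0832 + 132.727 = 188.81 m/s
In km/h: 188.81 / (1/3.6) = 679.716 km/h

680 km/h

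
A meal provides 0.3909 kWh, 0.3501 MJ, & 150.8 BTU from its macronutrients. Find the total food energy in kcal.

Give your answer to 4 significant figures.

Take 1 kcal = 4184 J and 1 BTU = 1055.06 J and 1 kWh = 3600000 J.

458.0 kcal

0.3909 kWh × 3600000 = 1.40724×10⁶ J
0.3501 MJ × 1000000 = 350100 J
150.8 BTU × 1055.06 = 159103 J
Combined: 1.40724×10⁶ + 350100 + 159103 = 1.91644×10⁶ J
In kcal: 1.91644×10⁶ / 4184 = 458.04 kcal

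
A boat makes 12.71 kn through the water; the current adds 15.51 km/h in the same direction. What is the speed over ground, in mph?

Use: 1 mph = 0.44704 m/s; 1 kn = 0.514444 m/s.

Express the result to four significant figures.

24.26 mph

12.71 kn × 0.514444 = 6.53858 m/s
15.51 km/h × (1/3.6) = 4.30833 m/s
Sum: 6.53858 + 4.30833 = 10.8469 m/s
In mph: 10.8469 / 0.44704 = 24.2638 mph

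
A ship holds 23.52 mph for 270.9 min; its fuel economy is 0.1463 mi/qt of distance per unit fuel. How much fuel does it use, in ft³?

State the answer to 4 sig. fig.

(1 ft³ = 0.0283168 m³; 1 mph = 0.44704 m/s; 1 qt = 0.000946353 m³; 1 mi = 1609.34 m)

24.26 ft³

23.52 mph → 10.5144 m/s
270.9 min → 16254 s
d = v × t = 10.5144 × 16254 = 170901 m
0.1463 mi/qt → 248793 m/m³
V = d / (distance per unit fuel) = 170901 / 248793 = 0.68692 m³
In ft³: 0.68692 / 0.0283168 = 24.2584 ft³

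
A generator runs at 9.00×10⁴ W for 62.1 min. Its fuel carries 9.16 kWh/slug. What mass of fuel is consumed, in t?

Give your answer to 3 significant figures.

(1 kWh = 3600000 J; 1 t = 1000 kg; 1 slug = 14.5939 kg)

62.1 min → 3726 s
E = P × t = 90000 × 3726 = 3.3534×10⁸ J
9.16 kWh/slug → 2.25957×10⁶ J/kg
m = E / e_s = 3.3534×10⁸ / 2.25957×10⁶ = 148.409 kg
In t: 148.409 / 1000 = 0.148409 t

0.148 t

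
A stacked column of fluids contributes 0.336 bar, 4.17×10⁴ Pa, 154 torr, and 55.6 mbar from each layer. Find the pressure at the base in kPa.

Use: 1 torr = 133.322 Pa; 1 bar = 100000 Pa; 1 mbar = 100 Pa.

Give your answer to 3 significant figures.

101 kPa

0.336 bar × 100000 = 33600 Pa
4.17×10⁴ Pa (already Pa)
154 torr × 133.322 = 20531.6 Pa
55.6 mbar × 100 = 5560 Pa
Combined: 33600 + 41700 + 20531.6 + 5560 = 101392 Pa
In kPa: 101392 / 1000 = 101.392 kPa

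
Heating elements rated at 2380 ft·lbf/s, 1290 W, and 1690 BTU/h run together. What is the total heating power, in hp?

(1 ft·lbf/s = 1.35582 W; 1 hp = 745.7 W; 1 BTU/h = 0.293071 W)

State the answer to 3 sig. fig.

2380 ft·lbf/s × 1.35582 = 3226.85 W
1290 W (already W)
1690 BTU/h × 0.293071 = 495.29 W
Sum: 3226.85 + 1290 + 495.29 = 5012.14 W
In hp: 5012.14 / 745.7 = 6.72139 hp

6.72 hp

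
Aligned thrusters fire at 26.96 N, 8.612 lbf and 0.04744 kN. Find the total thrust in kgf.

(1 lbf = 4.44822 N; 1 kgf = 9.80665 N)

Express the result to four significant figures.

11.49 kgf

26.96 N (already N)
8.612 lbf × 4.44822 = 38.3081 N
0.04744 kN × 1000 = 47.44 N
Sum: 26.96 + 38.3081 + 47.44 = 112.708 N
In kgf: 112.708 / 9.80665 = 11.493 kgf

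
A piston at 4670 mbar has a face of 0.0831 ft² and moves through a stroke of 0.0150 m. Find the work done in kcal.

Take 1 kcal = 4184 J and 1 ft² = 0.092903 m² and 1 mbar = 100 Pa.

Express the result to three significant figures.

4670 mbar → 467000 Pa
0.0831 ft² → 0.00772024 m²
F = P × A = 467000 × 0.00772024 = 3605.35 N
W = F × d = 3605.35 × 0.015 = 54.0802 J
In kcal: 54.0802 / 4184 = 0.0129255 kcal

0.0129 kcal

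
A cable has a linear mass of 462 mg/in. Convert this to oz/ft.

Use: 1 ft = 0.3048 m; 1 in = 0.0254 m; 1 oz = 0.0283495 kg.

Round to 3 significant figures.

462 mg/in × 10⁻⁶ kg/mg ÷ 0.0254 m/in = 0.018189 kg/m
0.018189 kg/m ÷ 0.0283495 kg/oz × 0.3048 m/ft = 0.195559 oz/ft

0.196 oz/ft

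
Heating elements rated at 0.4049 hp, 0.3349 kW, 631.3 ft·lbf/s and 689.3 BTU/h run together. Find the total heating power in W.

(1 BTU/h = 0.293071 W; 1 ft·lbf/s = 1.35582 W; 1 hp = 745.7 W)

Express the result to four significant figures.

0.4049 hp × 745.7 = 301.934 W
0.3349 kW × 1000 = 334.9 W
631.3 ft·lbf/s × 1.35582 = 855.929 W
689.3 BTU/h × 0.293071 = 202.014 W
Combined: 301.934 + 334.9 + 855.929 + 202.014 = 1694.78 W

1695 W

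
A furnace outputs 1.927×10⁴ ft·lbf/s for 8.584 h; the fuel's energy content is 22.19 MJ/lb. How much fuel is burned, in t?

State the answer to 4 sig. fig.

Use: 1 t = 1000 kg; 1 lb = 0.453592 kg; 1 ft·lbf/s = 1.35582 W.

0.01650 t

1.927×10⁴ ft·lbf/s → 26126.7 W
8.584 h → 30902.4 s
E = P × t = 26126.7 × 30902.4 = 8.07378×10⁸ J
22.19 MJ/lb → 4.89206×10⁷ J/kg
m = E / e_s = 8.07378×10⁸ / 4.89206×10⁷ = 16.5038 kg
In t: 16.5038 / 1000 = 0.0165038 t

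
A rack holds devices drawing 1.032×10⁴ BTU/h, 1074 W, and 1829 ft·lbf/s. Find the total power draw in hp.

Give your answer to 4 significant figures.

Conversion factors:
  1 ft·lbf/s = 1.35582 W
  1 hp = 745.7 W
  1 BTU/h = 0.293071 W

8.822 hp

1.032×10⁴ BTU/h × 0.293071 → 3024.49 W
1074 W (already W)
1829 ft·lbf/s × 1.35582 → 2479.79 W
Sum: 3024.49 + 1074 + 2479.79 = 6578.28 W
In hp: 6578.28 / 745.7 = 8.82162 hp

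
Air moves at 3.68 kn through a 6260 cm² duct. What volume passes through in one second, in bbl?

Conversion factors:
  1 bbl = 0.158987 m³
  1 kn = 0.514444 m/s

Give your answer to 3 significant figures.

3.68 kn × 0.514444 = 1.89315 m/s
6260 cm² × 0.0001 = 0.626 m²
V = v × A × t = 1.89315 m/s × 0.626 m² × 1 s = 1.18511 m³
1.18511 m³ ÷ (0.158987 m³/bbl) = 7.45413 bbl

7.45 bbl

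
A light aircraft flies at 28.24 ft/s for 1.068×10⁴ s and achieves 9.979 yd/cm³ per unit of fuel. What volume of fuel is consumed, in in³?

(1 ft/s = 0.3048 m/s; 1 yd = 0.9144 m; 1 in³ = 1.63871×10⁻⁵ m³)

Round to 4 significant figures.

614.8 in³

28.24 ft/s → 8.60755 m/s
d = v × t = 8.60755 × 10680 = 91928.6 m
9.979 yd/cm³ → 9.1248×10⁶ m/m³
V = d / (distance per unit fuel) = 91928.6 / 9.1248×10⁶ = 0.0100746 m³
In in³: 0.0100746 / 1.63871×10⁻⁵ = 614.788 in³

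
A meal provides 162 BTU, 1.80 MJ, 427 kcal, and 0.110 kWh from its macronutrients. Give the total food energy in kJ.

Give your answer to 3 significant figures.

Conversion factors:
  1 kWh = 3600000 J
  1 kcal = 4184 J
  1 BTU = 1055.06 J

162 BTU × 1055.06 = 170920 J
1.80 MJ × 1000000 = 1.8×10⁶ J
427 kcal × 4184 = 1.78657×10⁶ J
0.110 kWh × 3600000 = 396000 J
Combined: 170920 + 1.8×10⁶ + 1.78657×10⁶ + 396000 = 4.15349×10⁶ J
In kJ: 4.15349×10⁶ / 1000 = 4153.49 kJ

4150 kJ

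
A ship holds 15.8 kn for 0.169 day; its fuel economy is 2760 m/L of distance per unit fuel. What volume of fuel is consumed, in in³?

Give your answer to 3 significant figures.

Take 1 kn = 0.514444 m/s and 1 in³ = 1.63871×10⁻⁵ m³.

2620 in³

15.8 kn → 8.12822 m/s
0.169 day → 14601.6 s
d = v × t = 8.12822 × 14601.6 = 118685 m
2760 m/L → 2.76×10⁶ m/m³
V = d / (distance per unit fuel) = 118685 / 2.76×10⁶ = 0.0430018 m³
In in³: 0.0430018 / 1.63871×10⁻⁵ = 2624.13 in³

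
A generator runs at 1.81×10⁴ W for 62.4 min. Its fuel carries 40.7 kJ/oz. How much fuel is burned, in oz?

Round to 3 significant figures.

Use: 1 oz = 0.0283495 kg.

1670 oz

62.4 min → 3744 s
E = P × t = 18100 × 3744 = 6.77664×10⁷ J
40.7 kJ/oz → 1.43565×10⁶ J/kg
m = E / e_s = 6.77664×10⁷ / 1.43565×10⁶ = 47.2026 kg
In oz: 47.2026 / 0.0283495 = 1665.02 oz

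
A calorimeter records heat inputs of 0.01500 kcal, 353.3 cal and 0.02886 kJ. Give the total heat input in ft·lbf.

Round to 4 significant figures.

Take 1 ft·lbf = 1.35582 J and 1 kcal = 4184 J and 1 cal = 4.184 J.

1158 ft·lbf

0.01500 kcal × 4184 → 62.76 J
353.3 cal × 4.184 → 1478.21 J
0.02886 kJ × 1000 → 28.86 J
Sum: 62.76 + 1478.21 + 28.86 = 1569.83 J
In ft·lbf: 1569.83 / 1.35582 = 1157.85 ft·lbf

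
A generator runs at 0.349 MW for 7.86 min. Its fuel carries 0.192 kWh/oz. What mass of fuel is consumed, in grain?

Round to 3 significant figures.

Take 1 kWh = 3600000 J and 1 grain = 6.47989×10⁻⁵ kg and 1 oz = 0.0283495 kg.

1.04×10⁵ grain

0.349 MW → 349000 W
7.86 min → 471.6 s
E = P × t = 349000 × 471.6 = 1.64588×10⁸ J
0.192 kWh/oz → 2.43814×10⁷ J/kg
m = E / e_s = 1.64588×10⁸ / 2.43814×10⁷ = 6.75056 kg
In grain: 6.75056 / 6.47989×10⁻⁵ = 104177 grain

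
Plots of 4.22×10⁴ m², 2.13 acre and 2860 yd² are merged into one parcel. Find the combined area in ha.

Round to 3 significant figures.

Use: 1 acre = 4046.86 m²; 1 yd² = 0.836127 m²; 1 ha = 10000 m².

4.22×10⁴ m² (already m²)
2.13 acre × 4046.86 → 8619.81 m²
2860 yd² × 0.836127 → 2391.32 m²
Sum: 42200 + 8619.81 + 2391.32 = 53211.1 m²
In ha: 53211.1 / 10000 = 5.32111 ha

5.32 ha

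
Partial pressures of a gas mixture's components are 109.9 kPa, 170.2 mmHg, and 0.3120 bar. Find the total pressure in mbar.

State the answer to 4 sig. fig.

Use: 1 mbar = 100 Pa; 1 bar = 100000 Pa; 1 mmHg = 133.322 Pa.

1638 mbar

109.9 kPa × 1000 → 109900 Pa
170.2 mmHg × 133.322 → 22691.4 Pa
0.3120 bar × 100000 → 31200 Pa
Combined: 109900 + 22691.4 + 31200 = 163791 Pa
In mbar: 163791 / 100 = 1637.91 mbar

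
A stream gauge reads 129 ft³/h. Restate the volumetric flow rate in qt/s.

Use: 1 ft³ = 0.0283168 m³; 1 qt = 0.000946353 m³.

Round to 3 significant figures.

1.07 qt/s

129 ft³/h × 0.0283168 m³/ft³ ÷ 3600 s/h = 0.00101469 m³/s
0.00101469 m³/s ÷ 0.000946353 m³/qt = 1.07221 qt/s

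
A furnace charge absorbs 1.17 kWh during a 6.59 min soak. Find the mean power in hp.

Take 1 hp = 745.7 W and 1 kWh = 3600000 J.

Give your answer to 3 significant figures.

14.3 hp

1.17 kWh × 3600000 → 4.212×10⁶ J
6.59 min × 60 → 395.4 s
P = E / t = 4.212×10⁶ J / 395.4 s = 10652.5 W
10652.5 W ÷ (745.7 W/hp) = 14.2852 hp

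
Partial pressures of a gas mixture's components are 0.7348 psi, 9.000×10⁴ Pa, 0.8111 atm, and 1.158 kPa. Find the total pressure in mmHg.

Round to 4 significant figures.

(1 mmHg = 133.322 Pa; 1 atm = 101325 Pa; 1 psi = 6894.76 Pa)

1338 mmHg

0.7348 psi × 6894.76 = 5066.27 Pa
9.000×10⁴ Pa (already Pa)
0.8111 atm × 101325 = 82184.7 Pa
1.158 kPa × 1000 = 1158 Pa
Sum: 5066.27 + 90000 + 82184.7 + 1158 = 178409 Pa
In mmHg: 178409 / 133.322 = 1338.18 mmHg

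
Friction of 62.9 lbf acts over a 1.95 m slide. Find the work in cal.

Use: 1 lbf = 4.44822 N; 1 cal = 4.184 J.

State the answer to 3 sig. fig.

62.9 lbf × 4.44822 = 279.793 N
W = F × d = 279.793 N × 1.95 m = 545.596 J
545.596 J ÷ (4.184 J/cal) = 130.401 cal

130 cal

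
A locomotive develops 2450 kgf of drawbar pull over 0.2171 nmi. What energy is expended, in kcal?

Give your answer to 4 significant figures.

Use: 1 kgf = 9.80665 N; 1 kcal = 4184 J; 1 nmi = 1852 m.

2450 kgf × 9.80665 → 24026.3 N
0.2171 nmi × 1852 → 402.069 m
W = F × d = 24026.3 N × 402.069 m = 9.66023×10⁶ J
9.66023×10⁶ J ÷ (4184 J/kcal) = 2308.85 kcal

2309 kcal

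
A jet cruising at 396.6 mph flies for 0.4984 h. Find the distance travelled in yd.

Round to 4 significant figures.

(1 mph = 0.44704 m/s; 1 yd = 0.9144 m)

396.6 mph × 0.44704 = 177.296 m/s
0.4984 h × 3600 = 1794.24 s
d = v × t = 177.296 m/s × 1794.24 s = 318112 m
318112 m ÷ (0.9144 m/yd) = 347892 yd

3.479×10⁵ yd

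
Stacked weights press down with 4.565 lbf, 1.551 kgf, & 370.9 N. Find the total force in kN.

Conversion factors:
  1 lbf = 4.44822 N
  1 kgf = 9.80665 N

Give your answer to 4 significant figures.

4.565 lbf × 4.44822 → 20.3061 N
1.551 kgf × 9.80665 → 15.2101 N
370.9 N (already N)
Total: 20.3061 + 15.2101 + 370.9 = 406.416 N
In kN: 406.416 / 1000 = 0.406416 kN

0.4064 kN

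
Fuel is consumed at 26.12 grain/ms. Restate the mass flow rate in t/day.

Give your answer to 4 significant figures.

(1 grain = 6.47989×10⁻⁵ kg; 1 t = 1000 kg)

146.2 t/day

26.12 grain/ms × 6.47989×10⁻⁵ kg/grain ÷ 0.001 s/ms = 1.69255 kg/s
1.69255 kg/s ÷ 1000 kg/t × 86400 s/day = 146.236 t/day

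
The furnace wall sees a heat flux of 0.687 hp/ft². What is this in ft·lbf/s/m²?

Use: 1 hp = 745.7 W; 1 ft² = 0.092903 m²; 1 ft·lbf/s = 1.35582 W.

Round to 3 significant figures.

0.687 hp/ft² × 745.7 W/hp ÷ 0.092903 m²/ft² = 5514.31 W/m²
5514.31 W/m² ÷ 1.35582 W/ft·lbf/s = 4067.14 ft·lbf/s/m²

4070 ft·lbf/s/m²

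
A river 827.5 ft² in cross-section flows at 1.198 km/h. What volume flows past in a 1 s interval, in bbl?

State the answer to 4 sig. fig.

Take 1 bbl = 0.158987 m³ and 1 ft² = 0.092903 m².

1.198 km/h × (1/3.6) = 0.332778 m/s
827.5 ft² × 0.092903 = 76.8772 m²
V = v × A × t = 0.332778 m/s × 76.8772 m² × 1 s = 25.583 m³
25.583 m³ ÷ (0.158987 m³/bbl) = 160.913 bbl

160.9 bbl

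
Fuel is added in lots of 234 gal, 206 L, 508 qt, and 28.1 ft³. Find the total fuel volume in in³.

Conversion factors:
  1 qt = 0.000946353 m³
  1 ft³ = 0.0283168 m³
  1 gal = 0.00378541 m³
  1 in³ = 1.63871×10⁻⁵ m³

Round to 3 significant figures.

234 gal × 0.00378541 = 0.885786 m³
206 L × 0.001 = 0.206 m³
508 qt × 0.000946353 = 0.480747 m³
28.1 ft³ × 0.0283168 = 0.795702 m³
Combined: 0.885786 + 0.206 + 0.480747 + 0.795702 = 2.36824 m³
In in³: 2.36824 / 1.63871×10⁻⁵ = 144519 in³

1.45×10⁵ in³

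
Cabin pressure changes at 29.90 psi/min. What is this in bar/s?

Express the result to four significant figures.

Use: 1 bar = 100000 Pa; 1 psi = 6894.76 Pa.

29.90 psi/min × 6894.76 Pa/psi ÷ 60 s/min = 3435.89 Pa/s
3435.89 Pa/s ÷ 100000 Pa/bar = 0.0343589 bar/s

0.03436 bar/s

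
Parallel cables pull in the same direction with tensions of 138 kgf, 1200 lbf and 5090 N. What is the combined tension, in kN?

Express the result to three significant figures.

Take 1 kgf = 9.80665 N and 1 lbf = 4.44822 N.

138 kgf × 9.80665 = 1353.32 N
1200 lbf × 4.44822 = 5337.86 N
5090 N (already N)
Total: 1353.32 + 5337.86 + 5090 = 11781.2 N
In kN: 11781.2 / 1000 = 11.7812 kN

11.8 kN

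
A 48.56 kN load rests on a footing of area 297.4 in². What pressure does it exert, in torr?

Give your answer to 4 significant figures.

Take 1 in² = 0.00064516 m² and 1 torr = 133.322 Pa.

1898 torr

48.56 kN × 1000 = 48560 N
297.4 in² × 0.00064516 = 0.191871 m²
P = F / A = 48560 N / 0.191871 m² = 253087 Pa
253087 Pa ÷ (133.322 Pa/torr) = 1898.31 torr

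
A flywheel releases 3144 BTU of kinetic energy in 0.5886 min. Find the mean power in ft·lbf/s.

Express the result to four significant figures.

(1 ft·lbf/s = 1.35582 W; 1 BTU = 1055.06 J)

3144 BTU × 1055.06 → 3.31711×10⁶ J
0.5886 min × 60 → 35.316 s
P = E / t = 3.31711×10⁶ J / 35.316 s = 93926.5 W
93926.5 W ÷ (1.35582 W/ft·lbf/s) = 69276.5 ft·lbf/s

6.928×10⁴ ft·lbf/s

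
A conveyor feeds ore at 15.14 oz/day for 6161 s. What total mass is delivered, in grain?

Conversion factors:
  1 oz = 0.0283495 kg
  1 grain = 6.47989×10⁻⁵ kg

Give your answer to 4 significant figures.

472.3 grain

15.14 oz/day → 4.96772×10⁻⁶ kg/s
m = ṁ × t = 4.96772×10⁻⁶ × 6161 = 0.0306061 kg
In grain: 0.0306061 / 6.47989×10⁻⁵ = 472.324 grain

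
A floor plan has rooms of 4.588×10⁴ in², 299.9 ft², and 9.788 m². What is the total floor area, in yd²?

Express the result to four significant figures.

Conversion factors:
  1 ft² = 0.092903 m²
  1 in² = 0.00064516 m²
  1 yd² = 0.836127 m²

4.588×10⁴ in² × 0.00064516 → 29.5999 m²
299.9 ft² × 0.092903 → 27.8616 m²
9.788 m² (already m²)
Combined: 29.5999 + 27.8616 + 9.788 = 67.2495 m²
In yd²: 67.2495 / 0.836127 = 80.4298 yd²

80.43 yd²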